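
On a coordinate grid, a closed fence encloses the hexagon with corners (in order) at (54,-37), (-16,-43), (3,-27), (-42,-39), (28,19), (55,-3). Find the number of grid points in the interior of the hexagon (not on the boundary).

The shoelace formula gives twice the area as |(54·(-43) − (-16)·(-37)) + ((-16)·(-27) − 3·(-43)) + (3·(-39) − (-42)·(-27)) + ((-42)·19 − 28·(-39)) + (28·(-3) − 55·19) + (55·(-37) − 54·(-3))| = 6312, so the area is 3156.
The number of boundary lattice points is Σ gcd(|Δx|,|Δy|) = gcd(70,6) + gcd(19,16) + gcd(45,12) + gcd(70,58) + gcd(27,22) + gcd(1,34) = 2+1+3+2+1+1 = 10.
Pick's theorem gives I = A − B/2 + 1 = 3156 − 10/2 + 1 = 3152.

3152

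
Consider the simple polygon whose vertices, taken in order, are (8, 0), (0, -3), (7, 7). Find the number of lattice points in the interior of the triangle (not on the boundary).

The shoelace formula gives twice the area as |[8·(-3) − 0·0] + [0·7 − 7·(-3)] + [7·0 − 8·7]| = 59, so the area is 59/2.
Summing gcd(|Δx|,|Δy|) over the edges gives the boundary count: gcd(8,3) + gcd(7,10) + gcd(1,7) = 1+1+1 = 3.
By Pick's theorem A = I + B/2 − 1, so I = 59/2 − 3/2 + 1 = 29.

29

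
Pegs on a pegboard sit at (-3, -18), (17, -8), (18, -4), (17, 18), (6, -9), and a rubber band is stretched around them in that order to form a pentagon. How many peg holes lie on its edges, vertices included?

Summing gcd(|Δx|,|Δy|) over the edges gives the boundary count: gcd(20,10) + gcd(1,4) + gcd(1,22) + gcd(11,27) + gcd(9,9) = 10+1+1+1+9 = 22.

22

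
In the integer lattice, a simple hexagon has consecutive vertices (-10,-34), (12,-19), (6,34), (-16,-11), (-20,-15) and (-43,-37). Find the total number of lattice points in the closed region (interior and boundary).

1409

By the shoelace formula, twice the signed area is |[(-10)·(-19) − 12·(-34)] + [12·34 − 6·(-19)] + [6·(-11) − (-16)·34] + [(-16)·(-15) − (-20)·(-11)] + [(-20)·(-37) − (-43)·(-15)] + [(-43)·(-34) − (-10)·(-37)]| = 2805, so the area is 2805/2.
The number of boundary lattice points is Σ gcd(|Δx|,|Δy|) = gcd(22,15) + gcd(6,53) + gcd(22,45) + gcd(4,4) + gcd(23,22) + gcd(33,3) = 1+1+1+4+1+3 = 11.
Pick's theorem gives I = A − B/2 + 1 = 2805/2 − 11/2 + 1 = 1398, so the closed region contains I + B = 1398 + 11 = 1409 lattice points.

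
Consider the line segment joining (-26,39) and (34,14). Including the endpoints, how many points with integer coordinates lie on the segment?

6

The number of lattice points on a segment between lattice points is gcd(|Δx|,|Δy|) + 1 = gcd(60,25) + 1 = 5 + 1 = 6.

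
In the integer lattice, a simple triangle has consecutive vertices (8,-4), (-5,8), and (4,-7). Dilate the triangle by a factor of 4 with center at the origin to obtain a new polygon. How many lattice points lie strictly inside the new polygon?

687

By the shoelace formula, twice the signed area is |(8·8 − (-5)·(-4)) + ((-5)·(-7) − 4·8) + (4·(-4) − 8·(-7))| = 87, so the area is 43.5.
Along each edge there are gcd(|Δx|,|Δy|)+1 lattice points, so counting each shared vertex once the boundary has gcd(13,12) + gcd(9,15) + gcd(4,3) = 1+3+1 = 5.
Scaling by 4 multiplies the area by 4² = 16 (so the new area is 696) and multiplies the boundary lattice-point count by 4, giving 20.
By Pick's theorem, the interior count of the dilated polygon is 696 − 20/2 + 1 = 687.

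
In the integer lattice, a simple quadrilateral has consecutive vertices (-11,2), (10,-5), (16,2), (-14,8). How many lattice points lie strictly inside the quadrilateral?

168

By the shoelace formula, twice the signed area is |[(-11)·(-5) − 10·2] + [10·2 − 16·(-5)] + [16·8 − (-14)·2] + [(-14)·2 − (-11)·8]| = 351, so the area is 175.5.
Summing gcd(|Δx|,|Δy|) over the edges gives the boundary count: gcd(21,7) + gcd(6,7) + gcd(30,6) + gcd(3,6) = 7+1+6+3 = 17.
Pick's theorem gives I = A − B/2 + 1 = 175.5 − 17/2 + 1 = 168.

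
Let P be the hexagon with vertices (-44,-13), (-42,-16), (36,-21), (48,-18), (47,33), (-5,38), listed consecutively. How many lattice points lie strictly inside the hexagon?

By the shoelace formula, twice the signed area is |((-44)·(-16) − (-42)·(-13)) + ((-42)·(-21) − 36·(-16)) + (36·(-18) − 48·(-21)) + (48·33 − 47·(-18)) + (47·38 − (-5)·33) + ((-5)·(-13) − (-44)·38)| = 8094, so the area is 4047.
Summing gcd(|Δx|,|Δy|) over the edges gives the boundary count: gcd(2,3) + gcd(78,5) + gcd(12,3) + gcd(1,51) + gcd(52,5) + gcd(39,51) = 1+1+3+1+1+3 = 10.
Pick's theorem gives I = A − B/2 + 1 = 4047 − 10/2 + 1 = 4043.

4043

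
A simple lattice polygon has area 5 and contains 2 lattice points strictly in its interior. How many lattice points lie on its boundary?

8

Pick's theorem gives A = I + B/2 − 1, so B = 2(A − I + 1) = 2(5 − 2 + 1) = 8.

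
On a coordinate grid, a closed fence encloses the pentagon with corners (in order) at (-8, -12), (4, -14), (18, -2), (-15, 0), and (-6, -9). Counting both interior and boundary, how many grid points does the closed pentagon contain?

By the shoelace formula, twice the signed area is |[(-8)·(-14) − 4·(-12)] + [4·(-2) − 18·(-14)] + [18·0 − (-15)·(-2)] + [(-15)·(-9) − (-6)·0] + [(-6)·(-12) − (-8)·(-9)]| = 509, so the area is 509/2.
The number of boundary lattice points is Σ gcd(|Δx|,|Δy|) = gcd(12,2) + gcd(14,12) + gcd(33,2) + gcd(9,9) + gcd(2,3) = 2+2+1+9+1 = 15.
Pick's theorem gives I = A − B/2 + 1 = 509/2 − 15/2 + 1 = 248, so the closed region contains I + B = 248 + 15 = 263 lattice points.

263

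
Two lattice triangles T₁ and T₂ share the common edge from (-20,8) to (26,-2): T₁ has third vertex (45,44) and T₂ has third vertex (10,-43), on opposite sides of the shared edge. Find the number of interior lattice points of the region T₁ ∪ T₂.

The union is the simple quadrilateral with vertices (-20,8), (45,44), (26,-2), (10,-43) in order.
By the shoelace formula, twice the signed area is |[(-20)·44 − 45·8] + [45·(-2) − 26·44] + [26·(-43) − 10·(-2)] + [10·8 − (-20)·(-43)]| = 4352, so the area is 2176.
Along each edge there are gcd(|Δx|,|Δy|)+1 lattice points, so counting each shared vertex once the boundary has gcd(65,36) + gcd(19,46) + gcd(16,41) + gcd(30,51) = 1+1+1+3 = 6.
By Pick's theorem I = A − B/2 + 1 = 2176 − 6/2 + 1 = 2174.

2174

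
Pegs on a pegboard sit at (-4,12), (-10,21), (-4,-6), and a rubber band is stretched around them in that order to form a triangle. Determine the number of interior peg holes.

By the shoelace formula, twice the signed area is |((-4)·21 − (-10)·12) + ((-10)·(-6) − (-4)·21) + ((-4)·12 − (-4)·(-6))| = 108, so the area is 54.
The number of boundary lattice points is Σ gcd(|Δx|,|Δy|) = gcd(6,9) + gcd(6,27) + gcd(0,18) = 3+3+18 = 24.
Pick's theorem gives I = A − B/2 + 1 = 54 − 24/2 + 1 = 43.

43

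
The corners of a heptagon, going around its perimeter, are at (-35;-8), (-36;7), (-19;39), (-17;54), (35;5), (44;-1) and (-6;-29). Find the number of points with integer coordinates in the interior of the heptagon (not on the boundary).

The shoelace formula gives twice the area as |[(-35)·7 − (-36)·(-8)] + [(-36)·39 − (-19)·7] + [(-19)·54 − (-17)·39] + [(-17)·5 − 35·54] + [35·(-1) − 44·5] + [44·(-29) − (-6)·(-1)] + [(-6)·(-8) − (-35)·(-29)]| = 6646, so the area is 3323.
Along each edge there are gcd(|Δx|,|Δy|)+1 lattice points, so counting each shared vertex once the boundary has gcd(1,15) + gcd(17,32) + gcd(2,15) + gcd(52,49) + gcd(9,6) + gcd(50,28) + gcd(29,21) = 1+1+1+1+3+2+1 = 10.
By Pick's theorem A = I + B/2 − 1, so I = 3323 − 10/2 + 1 = 3319.

3319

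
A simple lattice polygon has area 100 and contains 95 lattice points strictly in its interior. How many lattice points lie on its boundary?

Pick's theorem gives A = I + B/2 − 1, so B = 2(A − I + 1) = 2(100 − 95 + 1) = 12.

12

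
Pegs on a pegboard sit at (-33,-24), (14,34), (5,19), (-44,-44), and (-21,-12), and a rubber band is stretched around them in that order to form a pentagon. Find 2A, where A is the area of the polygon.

By the shoelace formula, twice the signed area is |[(-33)·34 − 14·(-24)] + [14·19 − 5·34] + [5·(-44) − (-44)·19] + [(-44)·(-12) − (-21)·(-44)] + [(-21)·(-24) − (-33)·(-12)]| = 362, so the area is 181.

362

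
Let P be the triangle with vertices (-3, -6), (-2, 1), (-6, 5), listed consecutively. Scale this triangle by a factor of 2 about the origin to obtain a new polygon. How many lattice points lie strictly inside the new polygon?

59

By the shoelace formula, twice the signed area is |((-3)·1 − (-2)·(-6)) + ((-2)·5 − (-6)·1) + ((-6)·(-6) − (-3)·5)| = 32, so the area is 16.
Summing gcd(|Δx|,|Δy|) over the edges gives the boundary count: gcd(1,7) + gcd(4,4) + gcd(3,11) = 1+4+1 = 6.
Scaling by 2 multiplies the area by 2² = 4 (so the new area is 64) and multiplies the boundary lattice-point count by 2, giving 12.
By Pick's theorem, the interior count of the dilated polygon is 64 − 12/2 + 1 = 59.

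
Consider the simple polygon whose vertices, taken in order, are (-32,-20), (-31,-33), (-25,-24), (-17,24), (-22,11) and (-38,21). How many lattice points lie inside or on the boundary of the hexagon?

547

The shoelace formula gives twice the area as |((-32)·(-33) − (-31)·(-20)) + ((-31)·(-24) − (-25)·(-33)) + ((-25)·24 − (-17)·(-24)) + ((-17)·11 − (-22)·24) + ((-22)·21 − (-38)·11) + ((-38)·(-20) − (-32)·21)| = 1076, so the area is 538.
Summing gcd(|Δx|,|Δy|) over the edges gives the boundary count: gcd(1,13) + gcd(6,9) + gcd(8,48) + gcd(5,13) + gcd(16,10) + gcd(6,41) = 1+3+8+1+2+1 = 16.
Pick's theorem gives I = A − B/2 + 1 = 538 − 16/2 + 1 = 531, so the closed region contains I + B = 531 + 16 = 547 lattice points.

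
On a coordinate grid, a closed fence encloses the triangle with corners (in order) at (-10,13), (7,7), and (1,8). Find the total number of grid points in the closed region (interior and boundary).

By the shoelace formula, twice the signed area is |[(-10)·7 − 7·13] + [7·8 − 1·7] + [1·13 − (-10)·8]| = 19, so the area is 19/2.
The number of boundary lattice points is Σ gcd(|Δx|,|Δy|) = gcd(17,6) + gcd(6,1) + gcd(11,5) = 1+1+1 = 3.
Pick's theorem gives I = A − B/2 + 1 = 19/2 − 3/2 + 1 = 9, so the closed region contains I + B = 9 + 3 = 12 lattice points.

12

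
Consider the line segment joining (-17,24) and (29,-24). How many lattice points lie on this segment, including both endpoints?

3

The number of lattice points on a segment between lattice points is gcd(|Δx|,|Δy|) + 1 = gcd(46,48) + 1 = 2 + 1 = 3.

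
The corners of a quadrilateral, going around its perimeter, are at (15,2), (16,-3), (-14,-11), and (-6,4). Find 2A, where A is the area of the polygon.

489

The shoelace formula gives twice the area as |[15·(-3) − 16·2] + [16·(-11) − (-14)·(-3)] + [(-14)·4 − (-6)·(-11)] + [(-6)·2 − 15·4]| = 489, so the area is 489/2.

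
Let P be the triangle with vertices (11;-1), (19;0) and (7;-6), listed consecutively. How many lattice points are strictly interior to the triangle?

15

By the shoelace formula, twice the signed area is |(11·0 − 19·(-1)) + (19·(-6) − 7·0) + (7·(-1) − 11·(-6))| = 36, so the area is 18.
Summing gcd(|Δx|,|Δy|) over the edges gives the boundary count: gcd(8,1) + gcd(12,6) + gcd(4,5) = 1+6+1 = 8.
By Pick's theorem A = I + B/2 − 1, so I = 18 − 8/2 + 1 = 15.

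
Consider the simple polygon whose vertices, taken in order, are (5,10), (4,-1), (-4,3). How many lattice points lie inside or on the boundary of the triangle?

By the shoelace formula, twice the signed area is |(5·(-1) − 4·10) + (4·3 − (-4)·(-1)) + ((-4)·10 − 5·3)| = 92, so the area is 46.
Summing gcd(|Δx|,|Δy|) over the edges gives the boundary count: gcd(1,11) + gcd(8,4) + gcd(9,7) = 1+4+1 = 6.
Pick's theorem gives I = A − B/2 + 1 = 46 − 6/2 + 1 = 44, so the closed region contains I + B = 44 + 6 = 50 lattice points.

50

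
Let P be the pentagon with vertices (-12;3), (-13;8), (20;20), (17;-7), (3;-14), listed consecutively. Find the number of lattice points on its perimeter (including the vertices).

Summing gcd(|Δx|,|Δy|) over the edges gives the boundary count: gcd(1,5) + gcd(33,12) + gcd(3,27) + gcd(14,7) + gcd(15,17) = 1+3+3+7+1 = 15.

15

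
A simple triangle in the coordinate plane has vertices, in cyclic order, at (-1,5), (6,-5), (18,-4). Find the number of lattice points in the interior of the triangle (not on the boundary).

63

The shoelace formula gives twice the area as |((-1)·(-5) − 6·5) + (6·(-4) − 18·(-5)) + (18·5 − (-1)·(-4))| = 127, so the area is 127/2.
Summing gcd(|Δx|,|Δy|) over the edges gives the boundary count: gcd(7,10) + gcd(12,1) + gcd(19,9) = 1+1+1 = 3.
By Pick's theorem A = I + B/2 − 1, so I = 127/2 − 3/2 + 1 = 63.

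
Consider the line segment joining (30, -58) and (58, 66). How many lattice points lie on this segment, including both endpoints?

5

The number of lattice points on a segment between lattice points is gcd(|Δx|,|Δy|) + 1 = gcd(28,124) + 1 = 4 + 1 = 5.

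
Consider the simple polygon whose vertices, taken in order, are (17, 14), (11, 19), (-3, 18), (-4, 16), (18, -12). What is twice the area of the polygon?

By the shoelace formula, twice the signed area is |(17·19 − 11·14) + (11·18 − (-3)·19) + ((-3)·16 − (-4)·18) + ((-4)·(-12) − 18·16) + (18·14 − 17·(-12))| = 664, so the area is 332.

664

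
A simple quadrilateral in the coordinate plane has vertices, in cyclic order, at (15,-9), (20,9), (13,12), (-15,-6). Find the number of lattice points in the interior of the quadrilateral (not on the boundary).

By the shoelace formula, twice the signed area is |[15·9 − 20·(-9)] + [20·12 − 13·9] + [13·(-6) − (-15)·12] + [(-15)·(-9) − 15·(-6)]| = 765, so the area is 382.5.
The number of boundary lattice points is Σ gcd(|Δx|,|Δy|) = gcd(5,18) + gcd(7,3) + gcd(28,18) + gcd(30,3) = 1+1+2+3 = 7.
By Pick's theorem A = I + B/2 − 1, so I = 382.5 − 7/2 + 1 = 380.

380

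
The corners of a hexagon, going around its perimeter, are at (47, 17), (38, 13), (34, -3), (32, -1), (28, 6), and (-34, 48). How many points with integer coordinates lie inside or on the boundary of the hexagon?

804

The shoelace formula gives twice the area as |(47·13 − 38·17) + (38·(-3) − 34·13) + (34·(-1) − 32·(-3)) + (32·6 − 28·(-1)) + (28·48 − (-34)·6) + ((-34)·17 − 47·48)| = 1595, so the area is 1595/2.
The number of boundary lattice points is Σ gcd(|Δx|,|Δy|) = gcd(9,4) + gcd(4,16) + gcd(2,2) + gcd(4,7) + gcd(62,42) + gcd(81,31) = 1+4+2+1+2+1 = 11.
Pick's theorem gives I = A − B/2 + 1 = 1595/2 − 11/2 + 1 = 793, so the closed region contains I + B = 793 + 11 = 804 lattice points.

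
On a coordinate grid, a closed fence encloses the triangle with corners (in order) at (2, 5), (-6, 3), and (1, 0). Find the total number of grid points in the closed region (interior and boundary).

The shoelace formula gives twice the area as |(2·3 − (-6)·5) + ((-6)·0 − 1·3) + (1·5 − 2·0)| = 38, so the area is 19.
The number of boundary lattice points is Σ gcd(|Δx|,|Δy|) = gcd(8,2) + gcd(7,3) + gcd(1,5) = 2+1+1 = 4.
Pick's theorem gives I = A − B/2 + 1 = 19 − 4/2 + 1 = 18, so the closed region contains I + B = 18 + 4 = 22 lattice points.

22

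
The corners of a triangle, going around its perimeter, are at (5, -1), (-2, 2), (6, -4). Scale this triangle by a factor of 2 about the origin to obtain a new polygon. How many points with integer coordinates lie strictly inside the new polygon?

33

By the shoelace formula, twice the signed area is |[5·2 − (-2)·(-1)] + [(-2)·(-4) − 6·2] + [6·(-1) − 5·(-4)]| = 18, so the area is 9.
Summing gcd(|Δx|,|Δy|) over the edges gives the boundary count: gcd(7,3) + gcd(8,6) + gcd(1,3) = 1+2+1 = 4.
Scaling by 2 multiplies the area by 2² = 4 (so the new area is 36) and multiplies the boundary lattice-point count by 2, giving 8.
By Pick's theorem, the interior count of the dilated polygon is 36 − 8/2 + 1 = 33.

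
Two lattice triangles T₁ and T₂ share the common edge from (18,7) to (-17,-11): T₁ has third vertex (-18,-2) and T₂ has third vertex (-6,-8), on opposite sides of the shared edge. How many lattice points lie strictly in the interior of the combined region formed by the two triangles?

The union is the simple quadrilateral with vertices (18,7), (-18,-2), (-17,-11), (-6,-8) in order.
Using the shoelace formula, 2A = |[18·(-2) − (-18)·7] + [(-18)·(-11) − (-17)·(-2)] + [(-17)·(-8) − (-6)·(-11)] + [(-6)·7 − 18·(-8)]| = 426, so the area is 213.
The number of boundary lattice points is Σ gcd(|Δx|,|Δy|) = gcd(36,9) + gcd(1,9) + gcd(11,3) + gcd(24,15) = 9+1+1+3 = 14.
By Pick's theorem I = A − B/2 + 1 = 213 − 14/2 + 1 = 207.

207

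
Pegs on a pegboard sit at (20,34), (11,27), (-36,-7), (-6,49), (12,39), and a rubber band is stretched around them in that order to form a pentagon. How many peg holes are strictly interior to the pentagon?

967

By the shoelace formula, twice the signed area is |[20·27 − 11·34] + [11·(-7) − (-36)·27] + [(-36)·49 − (-6)·(-7)] + [(-6)·39 − 12·49] + [12·34 − 20·39]| = 1939, so the area is 1939/2.
Summing gcd(|Δx|,|Δy|) over the edges gives the boundary count: gcd(9,7) + gcd(47,34) + gcd(30,56) + gcd(18,10) + gcd(8,5) = 1+1+2+2+1 = 7.
Pick's theorem gives I = A − B/2 + 1 = 1939/2 − 7/2 + 1 = 967.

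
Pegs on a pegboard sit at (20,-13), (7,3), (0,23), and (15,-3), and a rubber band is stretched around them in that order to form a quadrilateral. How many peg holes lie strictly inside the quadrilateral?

81

By the shoelace formula, twice the signed area is |(20·3 − 7·(-13)) + (7·23 − 0·3) + (0·(-3) − 15·23) + (15·(-13) − 20·(-3))| = 168, so the area is 84.
The number of boundary lattice points is Σ gcd(|Δx|,|Δy|) = gcd(13,16) + gcd(7,20) + gcd(15,26) + gcd(5,10) = 1+1+1+5 = 8.
By Pick's theorem A = I + B/2 − 1, so I = 84 − 8/2 + 1 = 81.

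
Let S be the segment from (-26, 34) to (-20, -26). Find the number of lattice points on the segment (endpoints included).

7

The number of lattice points on a segment between lattice points is gcd(|Δx|,|Δy|) + 1 = gcd(6,60) + 1 = 6 + 1 = 7.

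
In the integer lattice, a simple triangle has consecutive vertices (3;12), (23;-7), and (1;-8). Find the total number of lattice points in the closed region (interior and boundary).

The shoelace formula gives twice the area as |[3·(-7) − 23·12] + [23·(-8) − 1·(-7)] + [1·12 − 3·(-8)]| = 438, so the area is 219.
The number of boundary lattice points is Σ gcd(|Δx|,|Δy|) = gcd(20,19) + gcd(22,1) + gcd(2,20) = 1+1+2 = 4.
Pick's theorem gives I = A − B/2 + 1 = 219 − 4/2 + 1 = 218, so the closed region contains I + B = 218 + 4 = 222 lattice points.

222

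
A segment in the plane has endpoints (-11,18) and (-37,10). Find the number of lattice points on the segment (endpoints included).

The number of lattice points on a segment between lattice points is gcd(|Δx|,|Δy|) + 1 = gcd(26,8) + 1 = 2 + 1 = 3.

3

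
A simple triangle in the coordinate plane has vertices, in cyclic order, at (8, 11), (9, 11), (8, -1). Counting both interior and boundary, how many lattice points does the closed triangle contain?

14

The shoelace formula gives twice the area as |[8·11 − 9·11] + [9·(-1) − 8·11] + [8·11 − 8·(-1)]| = 12, so the area is 6.
The number of boundary lattice points is Σ gcd(|Δx|,|Δy|) = gcd(1,0) + gcd(1,12) + gcd(0,12) = 1+1+12 = 14.
Pick's theorem gives I = A − B/2 + 1 = 6 − 14/2 + 1 = 0, so the closed region contains I + B = 0 + 14 = 14 lattice points.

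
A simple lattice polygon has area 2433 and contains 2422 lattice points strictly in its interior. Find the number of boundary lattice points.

Pick's theorem gives A = I + B/2 − 1, so B = 2(A − I + 1) = 2(2433 − 2422 + 1) = 24.

24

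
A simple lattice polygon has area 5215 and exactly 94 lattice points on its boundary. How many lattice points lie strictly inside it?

Pick's theorem A = I + B/2 − 1 rearranges to I = A − B/2 + 1 = 5215 − 94/2 + 1 = 5169.

5169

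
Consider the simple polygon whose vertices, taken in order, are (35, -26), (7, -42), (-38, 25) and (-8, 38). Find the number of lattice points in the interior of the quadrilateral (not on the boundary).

2535

By the shoelace formula, twice the signed area is |(35·(-42) − 7·(-26)) + (7·25 − (-38)·(-42)) + ((-38)·38 − (-8)·25) + ((-8)·(-26) − 35·38)| = 5075, so the area is 2537.5.
Along each edge there are gcd(|Δx|,|Δy|)+1 lattice points, so counting each shared vertex once the boundary has gcd(28,16) + gcd(45,67) + gcd(30,13) + gcd(43,64) = 4+1+1+1 = 7.
Pick's theorem gives I = A − B/2 + 1 = 2537.5 − 7/2 + 1 = 2535.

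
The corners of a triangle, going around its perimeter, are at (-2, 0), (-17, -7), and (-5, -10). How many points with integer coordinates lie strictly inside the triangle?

The shoelace formula gives twice the area as |[(-2)·(-7) − (-17)·0] + [(-17)·(-10) − (-5)·(-7)] + [(-5)·0 − (-2)·(-10)]| = 129, so the area is 129/2.
The number of boundary lattice points is Σ gcd(|Δx|,|Δy|) = gcd(15,7) + gcd(12,3) + gcd(3,10) = 1+3+1 = 5.
By Pick's theorem A = I + B/2 − 1, so I = 129/2 − 5/2 + 1 = 63.

63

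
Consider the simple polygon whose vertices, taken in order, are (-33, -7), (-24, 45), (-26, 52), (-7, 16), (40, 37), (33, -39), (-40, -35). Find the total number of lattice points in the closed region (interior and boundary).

By the shoelace formula, twice the signed area is |[(-33)·45 − (-24)·(-7)] + [(-24)·52 − (-26)·45] + [(-26)·16 − (-7)·52] + [(-7)·37 − 40·16] + [40·(-39) − 33·37] + [33·(-35) − (-40)·(-39)] + [(-40)·(-7) − (-33)·(-35)]| = 9053, so the area is 4526.5.
Summing gcd(|Δx|,|Δy|) over the edges gives the boundary count: gcd(9,52) + gcd(2,7) + gcd(19,36) + gcd(47,21) + gcd(7,76) + gcd(73,4) + gcd(7,28) = 1+1+1+1+1+1+7 = 13.
Pick's theorem gives I = A − B/2 + 1 = 4526.5 − 13/2 + 1 = 4521, so the closed region contains I + B = 4521 + 13 = 4534 lattice points.

4534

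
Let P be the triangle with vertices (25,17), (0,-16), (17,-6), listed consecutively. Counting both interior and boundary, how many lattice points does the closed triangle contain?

By the shoelace formula, twice the signed area is |(25·(-16) − 0·17) + (0·(-6) − 17·(-16)) + (17·17 − 25·(-6))| = 311, so the area is 311/2.
Along each edge there are gcd(|Δx|,|Δy|)+1 lattice points, so counting each shared vertex once the boundary has gcd(25,33) + gcd(17,10) + gcd(8,23) = 1+1+1 = 3.
Pick's theorem gives I = A − B/2 + 1 = 311/2 − 3/2 + 1 = 155, so the closed region contains I + B = 155 + 3 = 158 lattice points.

158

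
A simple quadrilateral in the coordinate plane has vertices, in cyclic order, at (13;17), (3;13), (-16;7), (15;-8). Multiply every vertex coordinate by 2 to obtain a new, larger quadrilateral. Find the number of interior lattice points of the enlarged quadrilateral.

Using the shoelace formula, 2A = |[13·13 − 3·17] + [3·7 − (-16)·13] + [(-16)·(-8) − 15·7] + [15·17 − 13·(-8)]| = 729, so the area is 729/2.
Summing gcd(|Δx|,|Δy|) over the edges gives the boundary count: gcd(10,4) + gcd(19,6) + gcd(31,15) + gcd(2,25) = 2+1+1+1 = 5.
Scaling by 2 multiplies the area by 2² = 4 (so the new area is 1458) and multiplies the boundary lattice-point count by 2, giving 10.
By Pick's theorem, the interior count of the dilated polygon is 1458 − 10/2 + 1 = 1454.

1454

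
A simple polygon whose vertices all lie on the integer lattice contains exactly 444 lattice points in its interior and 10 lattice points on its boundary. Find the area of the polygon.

448

By Pick's theorem, A = I + B/2 − 1 = 444 + 10/2 − 1 = 448.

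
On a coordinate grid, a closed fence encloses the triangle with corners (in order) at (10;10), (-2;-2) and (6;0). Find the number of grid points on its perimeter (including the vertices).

16

Summing gcd(|Δx|,|Δy|) over the edges gives the boundary count: gcd(12,12) + gcd(8,2) + gcd(4,10) = 12+2+2 = 16.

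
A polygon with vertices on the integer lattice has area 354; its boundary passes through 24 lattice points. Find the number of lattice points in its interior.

From Pick's theorem, I = A − B/2 + 1 = 354 − 24/2 + 1 = 343.

343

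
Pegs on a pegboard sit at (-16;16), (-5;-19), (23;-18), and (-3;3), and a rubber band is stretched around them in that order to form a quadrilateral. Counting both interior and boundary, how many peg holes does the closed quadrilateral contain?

472

The shoelace formula gives twice the area as |((-16)·(-19) − (-5)·16) + ((-5)·(-18) − 23·(-19)) + (23·3 − (-3)·(-18)) + ((-3)·16 − (-16)·3)| = 926, so the area is 463.
Summing gcd(|Δx|,|Δy|) over the edges gives the boundary count: gcd(11,35) + gcd(28,1) + gcd(26,21) + gcd(13,13) = 1+1+1+13 = 16.
Pick's theorem gives I = A − B/2 + 1 = 463 − 16/2 + 1 = 456, so the closed region contains I + B = 456 + 16 = 472 lattice points.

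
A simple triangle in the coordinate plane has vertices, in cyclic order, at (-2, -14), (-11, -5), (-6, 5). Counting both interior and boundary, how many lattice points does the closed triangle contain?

By the shoelace formula, twice the signed area is |[(-2)·(-5) − (-11)·(-14)] + [(-11)·5 − (-6)·(-5)] + [(-6)·(-14) − (-2)·5]| = 135, so the area is 135/2.
Along each edge there are gcd(|Δx|,|Δy|)+1 lattice points, so counting each shared vertex once the boundary has gcd(9,9) + gcd(5,10) + gcd(4,19) = 9+5+1 = 15.
Pick's theorem gives I = A − B/2 + 1 = 135/2 − 15/2 + 1 = 61, so the closed region contains I + B = 61 + 15 = 76 lattice points.

76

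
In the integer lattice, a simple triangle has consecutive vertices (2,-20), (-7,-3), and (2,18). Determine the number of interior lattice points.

The shoelace formula gives twice the area as |[2·(-3) − (-7)·(-20)] + [(-7)·18 − 2·(-3)] + [2·(-20) − 2·18]| = 342, so the area is 171.
Along each edge there are gcd(|Δx|,|Δy|)+1 lattice points, so counting each shared vertex once the boundary has gcd(9,17) + gcd(9,21) + gcd(0,38) = 1+3+38 = 42.
By Pick's theorem A = I + B/2 − 1, so I = 171 − 42/2 + 1 = 151.

151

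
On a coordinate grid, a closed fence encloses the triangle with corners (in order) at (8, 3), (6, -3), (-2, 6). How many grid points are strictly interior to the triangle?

32

By the shoelace formula, twice the signed area is |[8·(-3) − 6·3] + [6·6 − (-2)·(-3)] + [(-2)·3 − 8·6]| = 66, so the area is 33.
Along each edge there are gcd(|Δx|,|Δy|)+1 lattice points, so counting each shared vertex once the boundary has gcd(2,6) + gcd(8,9) + gcd(10,3) = 2+1+1 = 4.
By Pick's theorem A = I + B/2 − 1, so I = 33 − 4/2 + 1 = 32.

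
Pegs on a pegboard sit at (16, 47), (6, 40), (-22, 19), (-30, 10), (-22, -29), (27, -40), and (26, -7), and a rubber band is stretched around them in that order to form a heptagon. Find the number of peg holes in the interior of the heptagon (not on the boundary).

By the shoelace formula, twice the signed area is |[16·40 − 6·47] + [6·19 − (-22)·40] + [(-22)·10 − (-30)·19] + [(-30)·(-29) − (-22)·10] + [(-22)·(-40) − 27·(-29)] + [27·(-7) − 26·(-40)] + [26·47 − 16·(-7)]| = 6640, so the area is 3320.
Along each edge there are gcd(|Δx|,|Δy|)+1 lattice points, so counting each shared vertex once the boundary has gcd(10,7) + gcd(28,21) + gcd(8,9) + gcd(8,39) + gcd(49,11) + gcd(1,33) + gcd(10,54) = 1+7+1+1+1+1+2 = 14.
By Pick's theorem A = I + B/2 − 1, so I = 3320 − 14/2 + 1 = 3314.

3314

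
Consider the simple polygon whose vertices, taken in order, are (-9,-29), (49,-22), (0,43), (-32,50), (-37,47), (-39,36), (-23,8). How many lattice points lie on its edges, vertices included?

Along each edge there are gcd(|Δx|,|Δy|)+1 lattice points, so counting each shared vertex once the boundary has gcd(58,7) + gcd(49,65) + gcd(32,7) + gcd(5,3) + gcd(2,11) + gcd(16,28) + gcd(14,37) = 1+1+1+1+1+4+1 = 10.

10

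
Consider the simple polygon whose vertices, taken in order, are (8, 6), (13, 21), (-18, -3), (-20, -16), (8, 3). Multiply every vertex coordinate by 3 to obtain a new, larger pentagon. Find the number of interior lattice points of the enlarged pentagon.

3355

By the shoelace formula, twice the signed area is |(8·21 − 13·6) + (13·(-3) − (-18)·21) + ((-18)·(-16) − (-20)·(-3)) + ((-20)·3 − 8·(-16)) + (8·6 − 8·3)| = 749, so the area is 749/2.
The number of boundary lattice points is Σ gcd(|Δx|,|Δy|) = gcd(5,15) + gcd(31,24) + gcd(2,13) + gcd(28,19) + gcd(0,3) = 5+1+1+1+3 = 11.
Scaling by 3 multiplies the area by 3² = 9 (so the new area is 3370.5) and multiplies the boundary lattice-point count by 3, giving 33.
By Pick's theorem, the interior count of the dilated polygon is 3370.5 − 33/2 + 1 = 3355.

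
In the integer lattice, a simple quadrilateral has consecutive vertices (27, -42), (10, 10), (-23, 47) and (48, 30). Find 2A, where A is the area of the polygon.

4382

Using the shoelace formula, 2A = |(27·10 − 10·(-42)) + (10·47 − (-23)·10) + ((-23)·30 − 48·47) + (48·(-42) − 27·30)| = 4382, so the area is 2191.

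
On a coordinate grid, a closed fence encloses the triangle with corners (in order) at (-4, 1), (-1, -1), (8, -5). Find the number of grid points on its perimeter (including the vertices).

Summing gcd(|Δx|,|Δy|) over the edges gives the boundary count: gcd(3,2) + gcd(9,4) + gcd(12,6) = 1+1+6 = 8.

8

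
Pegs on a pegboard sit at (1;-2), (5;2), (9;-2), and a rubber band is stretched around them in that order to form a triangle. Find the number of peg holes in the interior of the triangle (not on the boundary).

By the shoelace formula, twice the signed area is |(1·2 − 5·(-2)) + (5·(-2) − 9·2) + (9·(-2) − 1·(-2))| = 32, so the area is 16.
Summing gcd(|Δx|,|Δy|) over the edges gives the boundary count: gcd(4,4) + gcd(4,4) + gcd(8,0) = 4+4+8 = 16.
By Pick's theorem A = I + B/2 − 1, so I = 16 − 16/2 + 1 = 9.

9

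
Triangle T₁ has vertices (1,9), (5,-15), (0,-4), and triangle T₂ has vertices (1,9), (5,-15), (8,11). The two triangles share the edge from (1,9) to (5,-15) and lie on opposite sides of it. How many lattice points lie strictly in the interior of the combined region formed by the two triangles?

125

The union is the simple quadrilateral with vertices (1,9), (0,-4), (5,-15), (8,11) in order.
Using the shoelace formula, 2A = |[1·(-4) − 0·9] + [0·(-15) − 5·(-4)] + [5·11 − 8·(-15)] + [8·9 − 1·11]| = 252, so the area is 126.
Along each edge there are gcd(|Δx|,|Δy|)+1 lattice points, so counting each shared vertex once the boundary has gcd(1,13) + gcd(5,11) + gcd(3,26) + gcd(7,2) = 1+1+1+1 = 4.
By Pick's theorem I = A − B/2 + 1 = 126 − 4/2 + 1 = 125.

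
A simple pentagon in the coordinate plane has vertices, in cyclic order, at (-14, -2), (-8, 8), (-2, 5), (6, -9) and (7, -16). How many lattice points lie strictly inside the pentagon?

211

By the shoelace formula, twice the signed area is |[(-14)·8 − (-8)·(-2)] + [(-8)·5 − (-2)·8] + [(-2)·(-9) − 6·5] + [6·(-16) − 7·(-9)] + [7·(-2) − (-14)·(-16)]| = 435, so the area is 217.5.
Along each edge there are gcd(|Δx|,|Δy|)+1 lattice points, so counting each shared vertex once the boundary has gcd(6,10) + gcd(6,3) + gcd(8,14) + gcd(1,7) + gcd(21,14) = 2+3+2+1+7 = 15.
By Pick's theorem A = I + B/2 − 1, so I = 217.5 − 15/2 + 1 = 211.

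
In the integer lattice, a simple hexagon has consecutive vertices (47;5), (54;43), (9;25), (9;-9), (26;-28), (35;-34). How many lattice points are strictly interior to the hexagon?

2105

The shoelace formula gives twice the area as |(47·43 − 54·5) + (54·25 − 9·43) + (9·(-9) − 9·25) + (9·(-28) − 26·(-9)) + (26·(-34) − 35·(-28)) + (35·5 − 47·(-34))| = 4259, so the area is 2129.5.
The number of boundary lattice points is Σ gcd(|Δx|,|Δy|) = gcd(7,38) + gcd(45,18) + gcd(0,34) + gcd(17,19) + gcd(9,6) + gcd(12,39) = 1+9+34+1+3+3 = 51.
Pick's theorem gives I = A − B/2 + 1 = 2129.5 − 51/2 + 1 = 2105.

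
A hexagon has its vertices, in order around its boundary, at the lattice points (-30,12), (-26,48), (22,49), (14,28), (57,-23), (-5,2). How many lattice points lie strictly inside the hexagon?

2718

The shoelace formula gives twice the area as |((-30)·48 − (-26)·12) + ((-26)·49 − 22·48) + (22·28 − 14·49) + (14·(-23) − 57·28) + (57·2 − (-5)·(-23)) + ((-5)·12 − (-30)·2)| = 5447, so the area is 2723.5.
The number of boundary lattice points is Σ gcd(|Δx|,|Δy|) = gcd(4,36) + gcd(48,1) + gcd(8,21) + gcd(43,51) + gcd(62,25) + gcd(25,10) = 4+1+1+1+1+5 = 13.
By Pick's theorem A = I + B/2 − 1, so I = 2723.5 − 13/2 + 1 = 2718.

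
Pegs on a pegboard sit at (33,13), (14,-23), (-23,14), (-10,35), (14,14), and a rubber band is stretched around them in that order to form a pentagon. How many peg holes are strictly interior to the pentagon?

1404

The shoelace formula gives twice the area as |(33·(-23) − 14·13) + (14·14 − (-23)·(-23)) + ((-23)·35 − (-10)·14) + ((-10)·14 − 14·35) + (14·13 − 33·14)| = 2849, so the area is 2849/2.
Summing gcd(|Δx|,|Δy|) over the edges gives the boundary count: gcd(19,36) + gcd(37,37) + gcd(13,21) + gcd(24,21) + gcd(19,1) = 1+37+1+3+1 = 43.
Pick's theorem gives I = A − B/2 + 1 = 2849/2 − 43/2 + 1 = 1404.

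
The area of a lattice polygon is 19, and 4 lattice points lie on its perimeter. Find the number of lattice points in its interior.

From Pick's theorem, I = A − B/2 + 1 = 19 − 4/2 + 1 = 18.

18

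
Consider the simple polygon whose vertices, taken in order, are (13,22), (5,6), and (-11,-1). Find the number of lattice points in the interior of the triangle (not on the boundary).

Using the shoelace formula, 2A = |(13·6 − 5·22) + (5·(-1) − (-11)·6) + ((-11)·22 − 13·(-1))| = 200, so the area is 100.
The number of boundary lattice points is Σ gcd(|Δx|,|Δy|) = gcd(8,16) + gcd(16,7) + gcd(24,23) = 8+1+1 = 10.
Pick's theorem gives I = A − B/2 + 1 = 100 − 10/2 + 1 = 96.

96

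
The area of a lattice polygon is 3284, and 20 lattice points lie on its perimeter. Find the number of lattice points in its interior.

Pick's theorem A = I + B/2 − 1 rearranges to I = A − B/2 + 1 = 3284 − 20/2 + 1 = 3275.

3275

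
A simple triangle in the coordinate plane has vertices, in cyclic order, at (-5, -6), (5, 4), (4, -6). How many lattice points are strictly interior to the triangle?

36

The shoelace formula gives twice the area as |[(-5)·4 − 5·(-6)] + [5·(-6) − 4·4] + [4·(-6) − (-5)·(-6)]| = 90, so the area is 45.
The number of boundary lattice points is Σ gcd(|Δx|,|Δy|) = gcd(10,10) + gcd(1,10) + gcd(9,0) = 10+1+9 = 20.
By Pick's theorem A = I + B/2 − 1, so I = 45 − 20/2 + 1 = 36.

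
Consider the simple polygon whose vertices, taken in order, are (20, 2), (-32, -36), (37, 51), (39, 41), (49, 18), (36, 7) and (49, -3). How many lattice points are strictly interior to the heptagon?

1662

Using the shoelace formula, 2A = |[20·(-36) − (-32)·2] + [(-32)·51 − 37·(-36)] + [37·41 − 39·51] + [39·18 − 49·41] + [49·7 − 36·18] + [36·(-3) − 49·7] + [49·2 − 20·(-3)]| = 3333, so the area is 3333/2.
Summing gcd(|Δx|,|Δy|) over the edges gives the boundary count: gcd(52,38) + gcd(69,87) + gcd(2,10) + gcd(10,23) + gcd(13,11) + gcd(13,10) + gcd(29,5) = 2+3+2+1+1+1+1 = 11.
By Pick's theorem A = I + B/2 − 1, so I = 3333/2 − 11/2 + 1 = 1662.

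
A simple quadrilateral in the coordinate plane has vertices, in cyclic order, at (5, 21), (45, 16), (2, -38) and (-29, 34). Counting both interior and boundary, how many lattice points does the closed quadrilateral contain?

The shoelace formula gives twice the area as |[5·16 − 45·21] + [45·(-38) − 2·16] + [2·34 − (-29)·(-38)] + [(-29)·21 − 5·34]| = 4420, so the area is 2210.
The number of boundary lattice points is Σ gcd(|Δx|,|Δy|) = gcd(40,5) + gcd(43,54) + gcd(31,72) + gcd(34,13) = 5+1+1+1 = 8.
Pick's theorem gives I = A − B/2 + 1 = 2210 − 8/2 + 1 = 2207, so the closed region contains I + B = 2207 + 8 = 2215 lattice points.

2215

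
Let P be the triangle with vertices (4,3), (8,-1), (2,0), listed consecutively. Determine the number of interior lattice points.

8

By the shoelace formula, twice the signed area is |[4·(-1) − 8·3] + [8·0 − 2·(-1)] + [2·3 − 4·0]| = 20, so the area is 10.
The number of boundary lattice points is Σ gcd(|Δx|,|Δy|) = gcd(4,4) + gcd(6,1) + gcd(2,3) = 4+1+1 = 6.
By Pick's theorem A = I + B/2 − 1, so I = 10 − 6/2 + 1 = 8.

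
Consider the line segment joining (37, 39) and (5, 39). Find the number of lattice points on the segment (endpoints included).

33

The number of lattice points on a segment between lattice points is gcd(|Δx|,|Δy|) + 1 = gcd(32,0) + 1 = 32 + 1 = 33.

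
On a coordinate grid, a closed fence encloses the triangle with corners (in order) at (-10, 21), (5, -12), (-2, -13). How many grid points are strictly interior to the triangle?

121

By the shoelace formula, twice the signed area is |((-10)·(-12) − 5·21) + (5·(-13) − (-2)·(-12)) + ((-2)·21 − (-10)·(-13))| = 246, so the area is 123.
Summing gcd(|Δx|,|Δy|) over the edges gives the boundary count: gcd(15,33) + gcd(7,1) + gcd(8,34) = 3+1+2 = 6.
By Pick's theorem A = I + B/2 − 1, so I = 123 − 6/2 + 1 = 121.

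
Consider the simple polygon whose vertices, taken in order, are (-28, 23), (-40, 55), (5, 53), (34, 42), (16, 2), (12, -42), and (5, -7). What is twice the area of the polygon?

5862

By the shoelace formula, twice the signed area is |[(-28)·55 − (-40)·23] + [(-40)·53 − 5·55] + [5·42 − 34·53] + [34·2 − 16·42] + [16·(-42) − 12·2] + [12·(-7) − 5·(-42)] + [5·23 − (-28)·(-7)]| = 5862, so the area is 2931.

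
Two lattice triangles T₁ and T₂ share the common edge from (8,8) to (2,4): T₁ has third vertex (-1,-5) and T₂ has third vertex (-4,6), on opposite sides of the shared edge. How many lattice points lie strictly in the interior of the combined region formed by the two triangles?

36

The union is the simple quadrilateral with vertices (8,8), (-1,-5), (2,4), (-4,6) in order.
By the shoelace formula, twice the signed area is |[8·(-5) − (-1)·8] + [(-1)·4 − 2·(-5)] + [2·6 − (-4)·4] + [(-4)·8 − 8·6]| = 78, so the area is 39.
Summing gcd(|Δx|,|Δy|) over the edges gives the boundary count: gcd(9,13) + gcd(3,9) + gcd(6,2) + gcd(12,2) = 1+3+2+2 = 8.
By Pick's theorem I = A − B/2 + 1 = 39 − 8/2 + 1 = 36.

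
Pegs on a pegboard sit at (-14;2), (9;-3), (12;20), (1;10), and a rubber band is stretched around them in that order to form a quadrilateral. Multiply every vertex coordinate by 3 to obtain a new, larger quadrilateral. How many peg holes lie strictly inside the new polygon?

The shoelace formula gives twice the area as |((-14)·(-3) − 9·2) + (9·20 − 12·(-3)) + (12·10 − 1·20) + (1·2 − (-14)·10)| = 482, so the area is 241.
Summing gcd(|Δx|,|Δy|) over the edges gives the boundary count: gcd(23,5) + gcd(3,23) + gcd(11,10) + gcd(15,8) = 1+1+1+1 = 4.
Scaling by 3 multiplies the area by 3² = 9 (so the new area is 2169) and multiplies the boundary lattice-point count by 3, giving 12.
By Pick's theorem, the interior count of the dilated polygon is 2169 − 12/2 + 1 = 2164.

2164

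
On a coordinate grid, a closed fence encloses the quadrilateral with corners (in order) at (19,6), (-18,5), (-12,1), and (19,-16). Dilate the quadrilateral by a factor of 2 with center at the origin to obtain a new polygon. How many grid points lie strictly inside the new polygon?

By the shoelace formula, twice the signed area is |[19·5 − (-18)·6] + [(-18)·1 − (-12)·5] + [(-12)·(-16) − 19·1] + [19·6 − 19·(-16)]| = 836, so the area is 418.
The number of boundary lattice points is Σ gcd(|Δx|,|Δy|) = gcd(37,1) + gcd(6,4) + gcd(31,17) + gcd(0,22) = 1+2+1+22 = 26.
Scaling by 2 multiplies the area by 2² = 4 (so the new area is 1672) and multiplies the boundary lattice-point count by 2, giving 52.
By Pick's theorem, the interior count of the dilated polygon is 1672 − 52/2 + 1 = 1647.

1647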